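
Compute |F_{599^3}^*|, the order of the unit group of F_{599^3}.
|F_{599^3}^*| = 214921798

F_{599^3} has 599^3 = 214921799 elements; its multiplicative group consists of all nonzero elements, so |F_{599^3}^*| = 214921799 - 1 = 214921798. (It is cyclic since any finite subgroup of the multiplicative group of a field is cyclic.)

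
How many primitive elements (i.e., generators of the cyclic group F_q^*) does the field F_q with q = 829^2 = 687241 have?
There are φ(687240) = 173184 primitive elements

F_q^* is cyclic of order q - 1 = 687240. A cyclic group of order m has exactly φ(m) generators. Here m = 687240 = 2^3 · 3^2 · 5 · 23 · 83, so the number of primitive elements is φ(687240) = 173184.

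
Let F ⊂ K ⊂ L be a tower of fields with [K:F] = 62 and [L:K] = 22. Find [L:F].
[L:F] = 1364

The tower law says that for any tower of field extensions F ⊂ K ⊂ L with finite degrees, [L:F] = [L:K] · [K:F]. Here this gives [L:F] = 22 · 62 = 1364.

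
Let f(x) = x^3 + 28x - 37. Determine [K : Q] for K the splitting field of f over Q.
[K : Q] = 6

By the rational root test, any rational root of the monic integer polynomial f(x) = x^3 + 28x - 37 must be an integer dividing the constant term -37, i.e. one of ±{1, 37}. Evaluating: f(1) = -8, f(-1) = -66, f(37) = 51652, f(-37) = -51726; none is 0, so f has no rational root and is therefore irreducible over Q (a cubic with no linear factor over a field is irreducible). For an irreducible cubic, the Galois group is A_3 or S_3 according as the discriminant disc(f) = -4a^3 - 27b^2 = -4·(28)^3 - 27·(-37)^2 = -124771 is or is not a square in Q. Here disc(f) = -124771 is not a perfect square in Q, so the Galois group of f over Q is not contained in A_3 and must be all of S_3. The splitting field has degree |S_3| = 6 over Q, so [K : Q] = 6.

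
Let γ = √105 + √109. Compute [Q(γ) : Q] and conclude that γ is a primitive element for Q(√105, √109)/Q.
[Q(γ) : Q] = 4 (equivalently, Q(γ) = Q(√105, √109))

Obviously Q(γ) ⊆ Q(√105, √109), and [Q(√105, √109):Q] = 4 (since 105, 109 are distinct squarefree integers > 1 with 11445 not a perfect square). To show equality we compute the minimal polynomial of γ. From γ = √105 + √109: γ^2 = 105 + 2√(11445) + 109 = 214 + 2√(11445), so γ^2 - 214 = 2√(11445); squaring, (γ^2 - 214)^2 = 4·11445, i.e. γ^4 - 428γ^2 + 45796 - 45780 = 0, i.e. γ^4 - 428γ^2 + 16 = 0. So γ is a root of x^4 - 428x^2 + 16. This polynomial is irreducible over Q: it has no rational root (each ±√105 ± √109 is irrational), and any factorization into two quadratics over Q would force √(11445) ∈ Q (pairing opposite roots) or √105, √109 ∈ Q (other pairings), all impossible. Hence [Q(γ):Q] = 4 = [Q(√105, √109):Q], so Q(γ) = Q(√105, √109).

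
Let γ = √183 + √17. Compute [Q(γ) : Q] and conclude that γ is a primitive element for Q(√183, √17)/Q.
[Q(γ) : Q] = 4 (equivalently, Q(γ) = Q(√183, √17))

Obviously Q(γ) ⊆ Q(√183, √17), and [Q(√183, √17):Q] = 4 (since 183, 17 are distinct squarefree integers > 1 with 3111 not a perfect square). To show equality we compute the minimal polynomial of γ. From γ = √183 + √17: γ^2 = 183 + 2√(3111) + 17 = 200 + 2√(3111), so γ^2 - 200 = 2√(3111); squaring, (γ^2 - 200)^2 = 4·3111, i.e. γ^4 - 400γ^2 + 40000 - 12444 = 0, i.e. γ^4 - 400γ^2 + 27556 = 0. So γ is a root of x^4 - 400x^2 + 27556. This polynomial is irreducible over Q: it has no rational root (each ±√183 ± √17 is irrational), and any factorization into two quadratics over Q would force √(3111) ∈ Q (pairing opposite roots) or √183, √17 ∈ Q (other pairings), all impossible. Hence [Q(γ):Q] = 4 = [Q(√183, √17):Q], so Q(γ) = Q(√183, √17).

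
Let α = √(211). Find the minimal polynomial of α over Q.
m_α(x) = x^2 - 211

α satisfies α^2 - 211 = 0, so x^2 - 211 annihilates α. Since d = 211 is squarefree and ≠ 1, it is not a perfect square in Q, so x^2 - 211 has no rational root and is therefore irreducible over Q (a degree-2 polynomial over a field is irreducible iff it has no root). Hence m_α(x) = x^2 - 211.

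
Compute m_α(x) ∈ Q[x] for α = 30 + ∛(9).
m_α(x) = x^3 - 90x^2 + 2700x - 27009

Set β = α - 30 = ∛(9), so β^3 = 9. Then (α - 30)^3 - 9 = 0, i.e. α is a root of g(x) = (x - 30)^3 - 9 = x^3 - 90x^2 + 2700x - 27009. Since g(x) = h(x - 30) where h(x) = x^3 - 9, and h is irreducible over Q (because 9 is not a perfect cube, so h has no rational root, and a monic cubic with no rational root is irreducible), g is also irreducible (irreducibility is preserved under the substitution x → x - 30). Hence m_α(x) = x^3 - 90x^2 + 2700x - 27009.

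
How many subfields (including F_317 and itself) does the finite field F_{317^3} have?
F_{317^3} has 2 subfields

The subfields of F_{p^n} are exactly the fields F_{p^d} for d | n (each is the fixed field of the unique index-d subgroup of Gal(F_{p^n}/F_p) ≅ Z/nZ). The divisors of n = 3 are {1, 3}, giving 2 subfields: F_{317^1}, F_{317^3}.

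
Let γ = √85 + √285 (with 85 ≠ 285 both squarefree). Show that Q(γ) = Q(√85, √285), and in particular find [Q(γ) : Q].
[Q(γ) : Q] = 4 (equivalently, Q(γ) = Q(√85, √285))

Obviously Q(γ) ⊆ Q(√85, √285), and [Q(√85, √285):Q] = 4 (since 85, 285 are distinct squarefree integers > 1 with 24225 not a perfect square). To show equality we compute the minimal polynomial of γ. From γ = √85 + √285: γ^2 = 85 + 2√(24225) + 285 = 370 + 2√(24225), so γ^2 - 370 = 2√(24225); squaring, (γ^2 - 370)^2 = 4·24225, i.e. γ^4 - 740γ^2 + 136900 - 96900 = 0, i.e. γ^4 - 740γ^2 + 40000 = 0. So γ is a root of x^4 - 740x^2 + 40000. This polynomial is irreducible over Q: it has no rational root (each ±√85 ± √285 is irrational), and any factorization into two quadratics over Q would force √(24225) ∈ Q (pairing opposite roots) or √85, √285 ∈ Q (other pairings), all impossible. Hence [Q(γ):Q] = 4 = [Q(√85, √285):Q], so Q(γ) = Q(√85, √285).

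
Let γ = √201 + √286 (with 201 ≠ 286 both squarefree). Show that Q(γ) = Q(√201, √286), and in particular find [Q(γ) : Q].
[Q(γ) : Q] = 4 (equivalently, Q(γ) = Q(√201, √286))

Obviously Q(γ) ⊆ Q(√201, √286), and [Q(√201, √286):Q] = 4 (since 201, 286 are distinct squarefree integers > 1 with 57486 not a perfect square). To show equality we compute the minimal polynomial of γ. From γ = √201 + √286: γ^2 = 201 + 2√(57486) + 286 = 487 + 2√(57486), so γ^2 - 487 = 2√(57486); squaring, (γ^2 - 487)^2 = 4·57486, i.e. γ^4 - 974γ^2 + 237169 - 229944 = 0, i.e. γ^4 - 974γ^2 + 7225 = 0. So γ is a root of x^4 - 974x^2 + 7225. This polynomial is irreducible over Q: it has no rational root (each ±√201 ± √286 is irrational), and any factorization into two quadratics over Q would force √(57486) ∈ Q (pairing opposite roots) or √201, √286 ∈ Q (other pairings), all impossible. Hence [Q(γ):Q] = 4 = [Q(√201, √286):Q], so Q(γ) = Q(√201, √286).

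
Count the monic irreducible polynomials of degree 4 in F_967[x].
There are 218597625708 monic irreducible polynomials of degree 4 over F_967

Each element of F_{967^4} that lies in no proper subfield is a root of exactly one monic irreducible of degree 4 over F_967, and each such polynomial has 4 distinct roots in F_{967^4}. By Möbius inversion the count is N_967(4) = (1/4) Σ_{d|4} μ(4/d) · 967^d = (1/4)(μ(4)·967^1 + μ(2)·967^2 + μ(1)·967^4) = 874390502832/4 = 218597625708.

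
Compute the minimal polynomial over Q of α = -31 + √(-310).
m_α(x) = x^2 + 62x + 1271

From α + 31 = √(-310), squaring gives (α + 31)^2 = -310, i.e. α^2 + 62α + 961 = -310, so α^2 + 62α + 1271 = 0. The discriminant of x^2 + 62x + 1271 is (62)^2 - 4·(1271) = 3844 - 5084 = -1240, and 4·(-310) is not a perfect square in Q since -310 is squarefree and ≠ 1. Hence x^2 + 62x + 1271 is irreducible over Q and is the minimal polynomial of α.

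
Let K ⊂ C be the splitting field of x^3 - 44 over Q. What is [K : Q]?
[K : Q] = 6

The roots of x^3 - 44 are ∛44, ω∛44, ω^2∛44 where ω = e^(2πi/3) is a primitive cube root of unity, so K = Q(∛44, ω). Now [Q(∛44):Q] = 3 (since 44 is not a perfect cube, x^3 - 44 is irreducible) and [Q(ω):Q] = 2. Both 2 and 3 divide [K:Q], and [K:Q] ≤ 3·2 = 6, so [K:Q] = 6. (Equivalently: Q(∛44) ⊂ R but ω ∉ R, so [K : Q(∛44)] = 2.)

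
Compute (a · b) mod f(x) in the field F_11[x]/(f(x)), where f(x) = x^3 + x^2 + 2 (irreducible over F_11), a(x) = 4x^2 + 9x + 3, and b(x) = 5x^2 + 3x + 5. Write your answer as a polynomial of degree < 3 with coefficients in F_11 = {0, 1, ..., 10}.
a · b ≡ 3x^2 + 3x + 7 (mod f(x))

Multiply in F_11[x]: a(x)·b(x) = (4x^2 + 9x + 3)·(5x^2 + 3x + 5) = 9x^4 + 2x^3 + 7x^2 + 10x + 4. This has degree ≥ 3, so divide by f(x) over F_11: 9x^4 + 2x^3 + 7x^2 + 10x + 4 = (9x + 4)·(x^3 + x^2 + 2) + (3x^2 + 3x + 7). Hence a·b ≡ 3x^2 + 3x + 7 (mod f). (F_11[x]/(f) is a field with 11^3 = 1331 elements since f is irreducible of degree 3.)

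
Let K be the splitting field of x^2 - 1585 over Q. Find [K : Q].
[K : Q] = 2

f(x) = x^2 - 1585 factors as (x - √1585)(x + √1585). The splitting field is K = Q(√1585). Since 1585 is squarefree and > 1, it is not a perfect square, so x^2 - 1585 is irreducible over Q and [Q(√1585) : Q] = 2. Hence [K : Q] = 2.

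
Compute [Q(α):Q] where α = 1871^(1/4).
[Q(α):Q] = 4

α is a root of x^4 - 1871. By Eisenstein's criterion at the prime p = 1871 (which divides the constant term 1871 but p^2 = 3500641 does not, since 1871 is squarefree), x^4 - 1871 is irreducible over Q. Hence [Q(α):Q] = 4.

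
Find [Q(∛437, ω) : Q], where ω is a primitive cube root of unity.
[Q(∛437, ω) : Q] = 6

[Q(∛437):Q] = 3 (min poly x^3 - 437, irreducible since 437 is not a perfect cube). [Q(ω):Q] = 2 (min poly x^2 + x + 1). Since Q(∛437) ⊂ R and ω ∉ R, we have ω ∉ Q(∛437), so x^2 + x + 1 remains irreducible over Q(∛437) and [Q(∛437, ω) : Q(∛437)] = 2. By the tower law, [Q(∛437, ω) : Q] = 3 · 2 = 6. (In fact Q(∛437, ω) is the splitting field of x^3 - 437 over Q.)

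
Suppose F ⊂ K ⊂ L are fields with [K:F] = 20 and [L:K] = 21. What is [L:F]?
[L:F] = 420

The tower law says that for any tower of field extensions F ⊂ K ⊂ L with finite degrees, [L:F] = [L:K] · [K:F]. Here this gives [L:F] = 21 · 20 = 420.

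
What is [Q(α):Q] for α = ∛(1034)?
[Q(α):Q] = 3

The minimal polynomial of α is x^3 - 1034, irreducible over Q since 1034 is not a perfect cube (so x^3 - 1034 has no rational root). Hence [Q(α):Q] = deg(m_α) = 3.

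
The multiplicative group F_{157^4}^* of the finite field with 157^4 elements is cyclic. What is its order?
|F_{157^4}^*| = 607573200

F_{157^4} has 157^4 = 607573201 elements; its multiplicative group consists of all nonzero elements, so |F_{157^4}^*| = 607573201 - 1 = 607573200. (It is cyclic since any finite subgroup of the multiplicative group of a field is cyclic.)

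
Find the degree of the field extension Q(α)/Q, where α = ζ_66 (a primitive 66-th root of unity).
[Q(α):Q] = 20

The minimal polynomial of ζ_66 over Q is the 66-th cyclotomic polynomial Φ_66(x), which is irreducible over Q and has degree φ(66) = 20. Hence [Q(α):Q] = φ(66) = 20.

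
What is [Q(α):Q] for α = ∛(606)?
[Q(α):Q] = 3

The minimal polynomial of α is x^3 - 606, irreducible over Q since 606 is not a perfect cube (so x^3 - 606 has no rational root). Hence [Q(α):Q] = deg(m_α) = 3.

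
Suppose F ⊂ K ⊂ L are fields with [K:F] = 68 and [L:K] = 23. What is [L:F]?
[L:F] = 1564

The tower law says that for any tower of field extensions F ⊂ K ⊂ L with finite degrees, [L:F] = [L:K] · [K:F]. Here this gives [L:F] = 23 · 68 = 1564.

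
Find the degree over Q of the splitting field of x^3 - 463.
[K : Q] = 6

The roots of x^3 - 463 are ∛463, ω∛463, ω^2∛463 where ω = e^(2πi/3) is a primitive cube root of unity, so K = Q(∛463, ω). Now [Q(∛463):Q] = 3 (since 463 is not a perfect cube, x^3 - 463 is irreducible) and [Q(ω):Q] = 2. Both 2 and 3 divide [K:Q], and [K:Q] ≤ 3·2 = 6, so [K:Q] = 6. (Equivalently: Q(∛463) ⊂ R but ω ∉ R, so [K : Q(∛463)] = 2.)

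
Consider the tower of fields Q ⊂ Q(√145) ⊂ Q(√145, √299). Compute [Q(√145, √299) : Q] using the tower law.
[Q(√145, √299) : Q] = 4

[Q(√145):Q] = 2 (min poly x^2 - 145, irreducible since 145 is squarefree > 1). For the top step, suppose √299 ∈ Q(√145), say √299 = c + d√145 with c, d ∈ Q. Squaring: 299 = c^2 + 145d^2 + 2cd√145. Since √145 ∉ Q this forces 2cd = 0. If d = 0 then √299 = c ∈ Q, contradicting 299 squarefree > 1. If c = 0 then 299 = 145d^2, so 145·299 = (145d)^2 is a perfect square in Q — but 145·299 = 43355 is not a perfect square (since 145 and 299 are distinct squarefree integers). Contradiction. Hence √299 ∉ Q(√145), so x^2 - 299 stays irreducible over Q(√145) and [Q(√145, √299) : Q(√145)] = 2. By the tower law, [Q(√145, √299) : Q] = 2 · 2 = 4.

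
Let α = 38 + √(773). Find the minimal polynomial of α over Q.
m_α(x) = x^2 - 76x + 671

From α - 38 = √(773), squaring gives (α - 38)^2 = 773, i.e. α^2 - 76α + 1444 = 773, so α^2 - 76α + 671 = 0. The discriminant of x^2 - 76x + 671 is (-76)^2 - 4·(671) = 5776 - 2684 = 3092, and 4·(773) is not a perfect square in Q since 773 is squarefree and ≠ 1. Hence x^2 - 76x + 671 is irreducible over Q and is the minimal polynomial of α.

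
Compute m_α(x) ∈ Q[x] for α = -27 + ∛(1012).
m_α(x) = x^3 + 81x^2 + 2187x + 18671

Set β = α + 27 = ∛(1012), so β^3 = 1012. Then (α + 27)^3 - 1012 = 0, i.e. α is a root of g(x) = (x + 27)^3 - 1012 = x^3 + 81x^2 + 2187x + 18671. Since g(x) = h(x + 27) where h(x) = x^3 - 1012, and h is irreducible over Q (because 1012 is not a perfect cube, so h has no rational root, and a monic cubic with no rational root is irreducible), g is also irreducible (irreducibility is preserved under the substitution x → x + 27). Hence m_α(x) = x^3 + 81x^2 + 2187x + 18671.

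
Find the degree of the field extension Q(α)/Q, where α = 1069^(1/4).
[Q(α):Q] = 4

α is a root of x^4 - 1069. By Eisenstein's criterion at the prime p = 1069 (which divides the constant term 1069 but p^2 = 1142761 does not, since 1069 is squarefree), x^4 - 1069 is irreducible over Q. Hence [Q(α):Q] = 4.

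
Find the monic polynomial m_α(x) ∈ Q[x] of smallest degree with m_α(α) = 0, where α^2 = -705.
m_α(x) = x^2 + 705

α satisfies α^2 + 705 = 0, so x^2 + 705 annihilates α. Since d = -705 is squarefree and ≠ 1, it is not a perfect square in Q, so x^2 + 705 has no rational root and is therefore irreducible over Q (a degree-2 polynomial over a field is irreducible iff it has no root). Hence m_α(x) = x^2 + 705.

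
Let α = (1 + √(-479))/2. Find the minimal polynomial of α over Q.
m_α(x) = x^2 - x + 120

From 2α - 1 = √(-479), squaring gives (2α - 1)^2 = -479, i.e. 4α^2 - 4α + 1 = -479, so α^2 - α + (1 + 479)/4 = 0. Since -479 ≡ 1 (mod 4), (1 + 479)/4 = 120 ∈ Z. The polynomial x^2 - x + 120 has discriminant 1 - 4·(120) = -479, which is not a perfect square in Q (d = -479 is squarefree and ≠ 1), so x^2 - x + 120 is irreducible over Q. It is the minimal polynomial of α.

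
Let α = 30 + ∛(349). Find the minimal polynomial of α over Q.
m_α(x) = x^3 - 90x^2 + 2700x - 27349

Set β = α - 30 = ∛(349), so β^3 = 349. Then (α - 30)^3 - 349 = 0, i.e. α is a root of g(x) = (x - 30)^3 - 349 = x^3 - 90x^2 + 2700x - 27349. Since g(x) = h(x - 30) where h(x) = x^3 - 349, and h is irreducible over Q (because 349 is not a perfect cube, so h has no rational root, and a monic cubic with no rational root is irreducible), g is also irreducible (irreducibility is preserved under the substitution x → x - 30). Hence m_α(x) = x^3 - 90x^2 + 2700x - 27349.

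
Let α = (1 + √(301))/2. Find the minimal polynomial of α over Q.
m_α(x) = x^2 - x - 75

From 2α - 1 = √(301), squaring gives (2α - 1)^2 = 301, i.e. 4α^2 - 4α + 1 = 301, so α^2 - α + (1 - 301)/4 = 0. Since 301 ≡ 1 (mod 4), (1 - 301)/4 = -75 ∈ Z. The polynomial x^2 - x - 75 has discriminant 1 - 4·(-75) = 301, which is not a perfect square in Q (d = 301 is squarefree and ≠ 1), so x^2 - x - 75 is irreducible over Q. It is the minimal polynomial of α.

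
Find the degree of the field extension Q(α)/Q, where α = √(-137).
[Q(α):Q] = 2

[Q(α):Q] equals the degree of the minimal polynomial of α. Here α^2 = -137 and x^2 + 137 is irreducible (d = -137 is squarefree, ≠ 1, hence not a square), so deg(m_α) = 2. Thus [Q(α):Q] = 2.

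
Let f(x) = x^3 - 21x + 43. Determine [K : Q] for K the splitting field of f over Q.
[K : Q] = 6

By the rational root test, any rational root of the monic integer polynomial f(x) = x^3 - 21x + 43 must be an integer dividing the constant term 43, i.e. one of ±{1, 43}. Evaluating: f(1) = 23, f(-1) = 63, f(43) = 78647, f(-43) = -78561; none is 0, so f has no rational root and is therefore irreducible over Q (a cubic with no linear factor over a field is irreducible). For an irreducible cubic, the Galois group is A_3 or S_3 according as the discriminant disc(f) = -4a^3 - 27b^2 = -4·(-21)^3 - 27·(43)^2 = -12879 is or is not a square in Q. Here disc(f) = -12879 is not a perfect square in Q, so the Galois group of f over Q is not contained in A_3 and must be all of S_3. The splitting field has degree |S_3| = 6 over Q, so [K : Q] = 6.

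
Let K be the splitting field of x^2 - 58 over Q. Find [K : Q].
[K : Q] = 2

f(x) = x^2 - 58 factors as (x - √58)(x + √58). The splitting field is K = Q(√58). Since 58 is squarefree and > 1, it is not a perfect square, so x^2 - 58 is irreducible over Q and [Q(√58) : Q] = 2. Hence [K : Q] = 2.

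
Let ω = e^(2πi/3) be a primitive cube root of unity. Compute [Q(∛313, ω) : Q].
[Q(∛313, ω) : Q] = 6

[Q(∛313):Q] = 3 (min poly x^3 - 313, irreducible since 313 is not a perfect cube). [Q(ω):Q] = 2 (min poly x^2 + x + 1). Since Q(∛313) ⊂ R and ω ∉ R, we have ω ∉ Q(∛313), so x^2 + x + 1 remains irreducible over Q(∛313) and [Q(∛313, ω) : Q(∛313)] = 2. By the tower law, [Q(∛313, ω) : Q] = 3 · 2 = 6. (In fact Q(∛313, ω) is the splitting field of x^3 - 313 over Q.)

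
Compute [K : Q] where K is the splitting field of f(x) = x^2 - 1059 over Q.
[K : Q] = 2

f(x) = x^2 - 1059 factors as (x - √1059)(x + √1059). The splitting field is K = Q(√1059). Since 1059 is squarefree and > 1, it is not a perfect square, so x^2 - 1059 is irreducible over Q and [Q(√1059) : Q] = 2. Hence [K : Q] = 2.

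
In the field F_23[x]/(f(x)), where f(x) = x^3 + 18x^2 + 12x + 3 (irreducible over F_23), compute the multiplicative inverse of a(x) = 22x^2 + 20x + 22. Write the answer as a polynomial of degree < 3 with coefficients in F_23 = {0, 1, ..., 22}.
a(x)^(-1) ≡ 18x^2 + 20x + 8 (mod f(x))

Since f is irreducible over F_23, F_23[x]/(f) is a field and a(x) ≠ 0 has an inverse. Apply the extended Euclidean algorithm to f(x) and a(x) in F_23[x]: f(x) = (22x + 8)·a(x) + (12x + 11);  a(x) = (21x + 15)·(12x + 11) + (18). The last nonzero remainder is the constant 18 = gcd(f, a) in F_23. Back-substituting through the division chain expresses 18 = s(x)·a(x) + t(x)·f(x) with s(x) ≡ 2x^2 + 15x + 6 (mod f), so (2x^2 + 15x + 6)·a(x) ≡ 18 (mod f). Multiplying by 18^(-1) ≡ 9 in F_23 gives a(x)^(-1) ≡ 9·(2x^2 + 15x + 6) ≡ 18x^2 + 20x + 8 (mod f). Check: (22x^2 + 20x + 22)·(18x^2 + 20x + 8) = 5x^4 + 18x^3 + 6x^2 + 2x + 15 ≡ 1 (mod x^3 + 18x^2 + 12x + 3).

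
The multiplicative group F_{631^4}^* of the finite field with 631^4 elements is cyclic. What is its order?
|F_{631^4}^*| = 158532181920

F_{631^4} has 631^4 = 158532181921 elements; its multiplicative group consists of all nonzero elements, so |F_{631^4}^*| = 158532181921 - 1 = 158532181920. (It is cyclic since any finite subgroup of the multiplicative group of a field is cyclic.)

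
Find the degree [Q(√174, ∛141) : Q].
[Q(√174, ∛141) : Q] = 6

Let L = Q(√174, ∛141). Since Q(√174) ⊂ L and [Q(√174):Q] = 2, the tower law gives 2 | [L:Q]. Likewise Q(∛141) ⊂ L with [Q(∛141):Q] = 3 (because 141 is not a perfect cube), so 3 | [L:Q]. As gcd(2,3) = 1, [L:Q] is divisible by 6. Conversely L is generated over Q by √174 and ∛141, so [L:Q] ≤ 2·3 = 6. Therefore [Q(√174, ∛141) : Q] = 6.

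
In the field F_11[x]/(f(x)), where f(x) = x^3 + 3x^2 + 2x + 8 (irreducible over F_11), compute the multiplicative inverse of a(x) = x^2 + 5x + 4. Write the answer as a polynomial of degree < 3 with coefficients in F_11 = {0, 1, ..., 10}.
a(x)^(-1) ≡ 2x^2 + 2x + 4 (mod f(x))

Since f is irreducible over F_11, F_11[x]/(f) is a field and a(x) ≠ 0 has an inverse. Apply the extended Euclidean algorithm to f(x) and a(x) in F_11[x]: f(x) = (x + 9)·a(x) + (8x + 5);  a(x) = (7x + 10)·(8x + 5) + (9). The last nonzero remainder is the constant 9 = gcd(f, a) in F_11. Back-substituting through the division chain expresses 9 = s(x)·a(x) + t(x)·f(x) with s(x) ≡ 7x^2 + 7x + 3 (mod f), so (7x^2 + 7x + 3)·a(x) ≡ 9 (mod f). Multiplying by 9^(-1) ≡ 5 in F_11 gives a(x)^(-1) ≡ 5·(7x^2 + 7x + 3) ≡ 2x^2 + 2x + 4 (mod f). Check: (x^2 + 5x + 4)·(2x^2 + 2x + 4) = 2x^4 + x^3 + 6x + 5 ≡ 1 (mod x^3 + 3x^2 + 2x + 8).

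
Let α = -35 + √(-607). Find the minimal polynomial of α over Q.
m_α(x) = x^2 + 70x + 1832

From α + 35 = √(-607), squaring gives (α + 35)^2 = -607, i.e. α^2 + 70α + 1225 = -607, so α^2 + 70α + 1832 = 0. The discriminant of x^2 + 70x + 1832 is (70)^2 - 4·(1832) = 4900 - 7328 = -2428, and 4·(-607) is not a perfect square in Q since -607 is squarefree and ≠ 1. Hence x^2 + 70x + 1832 is irreducible over Q and is the minimal polynomial of α.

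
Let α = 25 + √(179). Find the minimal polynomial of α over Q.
m_α(x) = x^2 - 50x + 446

From α - 25 = √(179), squaring gives (α - 25)^2 = 179, i.e. α^2 - 50α + 625 = 179, so α^2 - 50α + 446 = 0. The discriminant of x^2 - 50x + 446 is (-50)^2 - 4·(446) = 2500 - 1784 = 716, and 4·(179) is not a perfect square in Q since 179 is squarefree and ≠ 1. Hence x^2 - 50x + 446 is irreducible over Q and is the minimal polynomial of α.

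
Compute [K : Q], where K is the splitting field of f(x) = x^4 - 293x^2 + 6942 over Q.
[K : Q] = 4

Solving the quadratic in x^2: x^2 = (293 ± √(293^2 - 4·6942))/2 = (293 ± √58081)/2 = (293 ± 241)/2, giving x^2 = 26 or x^2 = 267. So f(x) = (x^2 - 26)(x^2 - 267) and the roots of f are ±√26, ±√267. Hence the splitting field is K = Q(√26, √267). Since 26 and 267 are distinct squarefree integers > 1, their product 6942 is not a perfect square, so √267 ∉ Q(√26). By the tower law [K:Q] = [Q(√26,√267):Q(√26)] · [Q(√26):Q] = 2 · 2 = 4.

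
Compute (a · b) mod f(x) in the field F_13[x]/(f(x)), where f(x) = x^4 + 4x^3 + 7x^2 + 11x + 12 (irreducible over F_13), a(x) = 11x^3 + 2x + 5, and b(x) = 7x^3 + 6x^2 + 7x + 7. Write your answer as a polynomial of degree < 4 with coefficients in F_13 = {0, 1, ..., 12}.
a · b ≡ 9x^3 + x^2 + 2x + 9 (mod f(x))

Multiply in F_13[x]: a(x)·b(x) = (11x^3 + 2x + 5)·(7x^3 + 6x^2 + 7x + 7) = 12x^6 + x^5 + 7x^3 + 5x^2 + 10x + 9. This has degree ≥ 4, so divide by f(x) over F_13: 12x^6 + x^5 + 7x^3 + 5x^2 + 10x + 9 = (12x^2 + 5x)·(x^4 + 4x^3 + 7x^2 + 11x + 12) + (9x^3 + x^2 + 2x + 9). Hence a·b ≡ 9x^3 + x^2 + 2x + 9 (mod f). (F_13[x]/(f) is a field with 13^4 = 28561 elements since f is irreducible of degree 4.)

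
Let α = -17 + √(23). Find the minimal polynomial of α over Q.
m_α(x) = x^2 + 34x + 266

From α + 17 = √(23), squaring gives (α + 17)^2 = 23, i.e. α^2 + 34α + 289 = 23, so α^2 + 34α + 266 = 0. The discriminant of x^2 + 34x + 266 is (34)^2 - 4·(266) = 1156 - 1064 = 92, and 4·(23) is not a perfect square in Q since 23 is squarefree and ≠ 1. Hence x^2 + 34x + 266 is irreducible over Q and is the minimal polynomial of α.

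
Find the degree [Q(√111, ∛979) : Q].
[Q(√111, ∛979) : Q] = 6

Let L = Q(√111, ∛979). Since Q(√111) ⊂ L and [Q(√111):Q] = 2, the tower law gives 2 | [L:Q]. Likewise Q(∛979) ⊂ L with [Q(∛979):Q] = 3 (because 979 is not a perfect cube), so 3 | [L:Q]. As gcd(2,3) = 1, [L:Q] is divisible by 6. Conversely L is generated over Q by √111 and ∛979, so [L:Q] ≤ 2·3 = 6. Therefore [Q(√111, ∛979) : Q] = 6.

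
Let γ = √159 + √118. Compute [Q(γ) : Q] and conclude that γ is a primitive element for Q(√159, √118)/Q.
[Q(γ) : Q] = 4 (equivalently, Q(γ) = Q(√159, √118))

Obviously Q(γ) ⊆ Q(√159, √118), and [Q(√159, √118):Q] = 4 (since 159, 118 are distinct squarefree integers > 1 with 18762 not a perfect square). To show equality we compute the minimal polynomial of γ. From γ = √159 + √118: γ^2 = 159 + 2√(18762) + 118 = 277 + 2√(18762), so γ^2 - 277 = 2√(18762); squaring, (γ^2 - 277)^2 = 4·18762, i.e. γ^4 - 554γ^2 + 76729 - 75048 = 0, i.e. γ^4 - 554γ^2 + 1681 = 0. So γ is a root of x^4 - 554x^2 + 1681. This polynomial is irreducible over Q: it has no rational root (each ±√159 ± √118 is irrational), and any factorization into two quadratics over Q would force √(18762) ∈ Q (pairing opposite roots) or √159, √118 ∈ Q (other pairings), all impossible. Hence [Q(γ):Q] = 4 = [Q(√159, √118):Q], so Q(γ) = Q(√159, √118).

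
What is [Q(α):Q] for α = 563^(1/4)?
[Q(α):Q] = 4

α is a root of x^4 - 563. By Eisenstein's criterion at the prime p = 563 (which divides the constant term 563 but p^2 = 316969 does not, since 563 is squarefree), x^4 - 563 is irreducible over Q. Hence [Q(α):Q] = 4.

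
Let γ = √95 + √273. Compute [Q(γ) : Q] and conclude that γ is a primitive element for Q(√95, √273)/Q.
[Q(γ) : Q] = 4 (equivalently, Q(γ) = Q(√95, √273))

Obviously Q(γ) ⊆ Q(√95, √273), and [Q(√95, √273):Q] = 4 (since 95, 273 are distinct squarefree integers > 1 with 25935 not a perfect square). To show equality we compute the minimal polynomial of γ. From γ = √95 + √273: γ^2 = 95 + 2√(25935) + 273 = 368 + 2√(25935), so γ^2 - 368 = 2√(25935); squaring, (γ^2 - 368)^2 = 4·25935, i.e. γ^4 - 736γ^2 + 135424 - 103740 = 0, i.e. γ^4 - 736γ^2 + 31684 = 0. So γ is a root of x^4 - 736x^2 + 31684. This polynomial is irreducible over Q: it has no rational root (each ±√95 ± √273 is irrational), and any factorization into two quadratics over Q would force √(25935) ∈ Q (pairing opposite roots) or √95, √273 ∈ Q (other pairings), all impossible. Hence [Q(γ):Q] = 4 = [Q(√95, √273):Q], so Q(γ) = Q(√95, √273).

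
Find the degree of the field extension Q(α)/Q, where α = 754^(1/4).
[Q(α):Q] = 4

α is a root of x^4 - 754. By Eisenstein's criterion at the prime p = 2 (which divides the constant term 754 but p^2 = 4 does not, since 754 is squarefree), x^4 - 754 is irreducible over Q. Hence [Q(α):Q] = 4.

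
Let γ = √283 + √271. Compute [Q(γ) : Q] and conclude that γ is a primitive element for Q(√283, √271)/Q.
[Q(γ) : Q] = 4 (equivalently, Q(γ) = Q(√283, √271))

Obviously Q(γ) ⊆ Q(√283, √271), and [Q(√283, √271):Q] = 4 (since 283, 271 are distinct squarefree integers > 1 with 76693 not a perfect square). To show equality we compute the minimal polynomial of γ. From γ = √283 + √271: γ^2 = 283 + 2√(76693) + 271 = 554 + 2√(76693), so γ^2 - 554 = 2√(76693); squaring, (γ^2 - 554)^2 = 4·76693, i.e. γ^4 - 1108γ^2 + 306916 - 306772 = 0, i.e. γ^4 - 1108γ^2 + 144 = 0. So γ is a root of x^4 - 1108x^2 + 144. This polynomial is irreducible over Q: it has no rational root (each ±√283 ± √271 is irrational), and any factorization into two quadratics over Q would force √(76693) ∈ Q (pairing opposite roots) or √283, √271 ∈ Q (other pairings), all impossible. Hence [Q(γ):Q] = 4 = [Q(√283, √271):Q], so Q(γ) = Q(√283, √271).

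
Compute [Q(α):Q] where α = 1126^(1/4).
[Q(α):Q] = 4

α is a root of x^4 - 1126. By Eisenstein's criterion at the prime p = 2 (which divides the constant term 1126 but p^2 = 4 does not, since 1126 is squarefree), x^4 - 1126 is irreducible over Q. Hence [Q(α):Q] = 4.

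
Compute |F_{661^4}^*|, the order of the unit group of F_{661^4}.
|F_{661^4}^*| = 190899960240

F_{661^4} has 661^4 = 190899960241 elements; its multiplicative group consists of all nonzero elements, so |F_{661^4}^*| = 190899960241 - 1 = 190899960240. (It is cyclic since any finite subgroup of the multiplicative group of a field is cyclic.)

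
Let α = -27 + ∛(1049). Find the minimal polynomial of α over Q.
m_α(x) = x^3 + 81x^2 + 2187x + 18634

Set β = α + 27 = ∛(1049), so β^3 = 1049. Then (α + 27)^3 - 1049 = 0, i.e. α is a root of g(x) = (x + 27)^3 - 1049 = x^3 + 81x^2 + 2187x + 18634. Since g(x) = h(x + 27) where h(x) = x^3 - 1049, and h is irreducible over Q (because 1049 is not a perfect cube, so h has no rational root, and a monic cubic with no rational root is irreducible), g is also irreducible (irreducibility is preserved under the substitution x → x + 27). Hence m_α(x) = x^3 + 81x^2 + 2187x + 18634.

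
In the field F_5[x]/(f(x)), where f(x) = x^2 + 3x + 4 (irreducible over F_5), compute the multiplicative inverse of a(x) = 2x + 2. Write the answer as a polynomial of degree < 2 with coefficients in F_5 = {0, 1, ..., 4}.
a(x)^(-1) ≡ x + 2 (mod f(x))

Since f is irreducible over F_5, F_5[x]/(f) is a field and a(x) ≠ 0 has an inverse. Apply the extended Euclidean algorithm to f(x) and a(x) in F_5[x]: f(x) = (3x + 1)·a(x) + (2). The last nonzero remainder is the constant 2 = gcd(f, a) in F_5. Back-substituting through the division chain expresses 2 = s(x)·a(x) + t(x)·f(x) with s(x) ≡ 2x + 4 (mod f), so (2x + 4)·a(x) ≡ 2 (mod f). Multiplying by 2^(-1) ≡ 3 in F_5 gives a(x)^(-1) ≡ 3·(2x + 4) ≡ x + 2 (mod f). Check: (2x + 2)·(x + 2) = 2x^2 + x + 4 ≡ 1 (mod x^2 + 3x + 4).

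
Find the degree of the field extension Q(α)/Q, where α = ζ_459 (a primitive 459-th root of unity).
[Q(α):Q] = 288

The minimal polynomial of ζ_459 over Q is the 459-th cyclotomic polynomial Φ_459(x), which is irreducible over Q and has degree φ(459) = 288. Hence [Q(α):Q] = φ(459) = 288.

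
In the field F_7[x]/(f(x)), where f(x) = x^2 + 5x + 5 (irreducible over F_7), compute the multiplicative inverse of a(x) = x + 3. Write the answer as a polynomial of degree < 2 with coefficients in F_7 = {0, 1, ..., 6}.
a(x)^(-1) ≡ x + 2 (mod f(x))

Since f is irreducible over F_7, F_7[x]/(f) is a field and a(x) ≠ 0 has an inverse. Apply the extended Euclidean algorithm to f(x) and a(x) in F_7[x]: f(x) = (x + 2)·a(x) + (6). The last nonzero remainder is the constant 6 = gcd(f, a) in F_7. Back-substituting through the division chain expresses 6 = s(x)·a(x) + t(x)·f(x) with s(x) ≡ 6x + 5 (mod f), so (6x + 5)·a(x) ≡ 6 (mod f). Multiplying by 6^(-1) ≡ 6 in F_7 gives a(x)^(-1) ≡ 6·(6x + 5) ≡ x + 2 (mod f). Check: (x + 3)·(x + 2) = x^2 + 5x + 6 ≡ 1 (mod x^2 + 5x + 5).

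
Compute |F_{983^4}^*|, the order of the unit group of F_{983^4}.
|F_{983^4}^*| = 933714431520

F_{983^4} has 983^4 = 933714431521 elements; its multiplicative group consists of all nonzero elements, so |F_{983^4}^*| = 933714431521 - 1 = 933714431520. (It is cyclic since any finite subgroup of the multiplicative group of a field is cyclic.)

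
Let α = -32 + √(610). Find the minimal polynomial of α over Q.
m_α(x) = x^2 + 64x + 414

From α + 32 = √(610), squaring gives (α + 32)^2 = 610, i.e. α^2 + 64α + 1024 = 610, so α^2 + 64α + 414 = 0. The discriminant of x^2 + 64x + 414 is (64)^2 - 4·(414) = 4096 - 1656 = 2440, and 4·(610) is not a perfect square in Q since 610 is squarefree and ≠ 1. Hence x^2 + 64x + 414 is irreducible over Q and is the minimal polynomial of α.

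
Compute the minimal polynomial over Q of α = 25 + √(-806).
m_α(x) = x^2 - 50x + 1431

From α - 25 = √(-806), squaring gives (α - 25)^2 = -806, i.e. α^2 - 50α + 625 = -806, so α^2 - 50α + 1431 = 0. The discriminant of x^2 - 50x + 1431 is (-50)^2 - 4·(1431) = 2500 - 5724 = -3224, and 4·(-806) is not a perfect square in Q since -806 is squarefree and ≠ 1. Hence x^2 - 50x + 1431 is irreducible over Q and is the minimal polynomial of α.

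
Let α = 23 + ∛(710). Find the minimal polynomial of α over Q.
m_α(x) = x^3 - 69x^2 + 1587x - 12877

Set β = α - 23 = ∛(710), so β^3 = 710. Then (α - 23)^3 - 710 = 0, i.e. α is a root of g(x) = (x - 23)^3 - 710 = x^3 - 69x^2 + 1587x - 12877. Since g(x) = h(x - 23) where h(x) = x^3 - 710, and h is irreducible over Q (because 710 is not a perfect cube, so h has no rational root, and a monic cubic with no rational root is irreducible), g is also irreducible (irreducibility is preserved under the substitution x → x - 23). Hence m_α(x) = x^3 - 69x^2 + 1587x - 12877.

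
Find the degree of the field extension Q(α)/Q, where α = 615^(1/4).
[Q(α):Q] = 4

α is a root of x^4 - 615. By Eisenstein's criterion at the prime p = 3 (which divides the constant term 615 but p^2 = 9 does not, since 615 is squarefree), x^4 - 615 is irreducible over Q. Hence [Q(α):Q] = 4.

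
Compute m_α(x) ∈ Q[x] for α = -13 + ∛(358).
m_α(x) = x^3 + 39x^2 + 507x + 1839

Set β = α + 13 = ∛(358), so β^3 = 358. Then (α + 13)^3 - 358 = 0, i.e. α is a root of g(x) = (x + 13)^3 - 358 = x^3 + 39x^2 + 507x + 1839. Since g(x) = h(x + 13) where h(x) = x^3 - 358, and h is irreducible over Q (because 358 is not a perfect cube, so h has no rational root, and a monic cubic with no rational root is irreducible), g is also irreducible (irreducibility is preserved under the substitution x → x + 13). Hence m_α(x) = x^3 + 39x^2 + 507x + 1839.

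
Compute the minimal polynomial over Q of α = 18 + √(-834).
m_α(x) = x^2 - 36x + 1158

From α - 18 = √(-834), squaring gives (α - 18)^2 = -834, i.e. α^2 - 36α + 324 = -834, so α^2 - 36α + 1158 = 0. The discriminant of x^2 - 36x + 1158 is (-36)^2 - 4·(1158) = 1296 - 4632 = -3336, and 4·(-834) is not a perfect square in Q since -834 is squarefree and ≠ 1. Hence x^2 - 36x + 1158 is irreducible over Q and is the minimal polynomial of α.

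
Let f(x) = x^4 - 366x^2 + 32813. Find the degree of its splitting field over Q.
[K : Q] = 4

Solving the quadratic in x^2: x^2 = (366 ± √(366^2 - 4·32813))/2 = (366 ± √2704)/2 = (366 ± 52)/2, giving x^2 = 157 or x^2 = 209. So f(x) = (x^2 - 157)(x^2 - 209) and the roots of f are ±√157, ±√209. Hence the splitting field is K = Q(√157, √209). Since 157 and 209 are distinct squarefree integers > 1, their product 32813 is not a perfect square, so √209 ∉ Q(√157). By the tower law [K:Q] = [Q(√157,√209):Q(√157)] · [Q(√157):Q] = 2 · 2 = 4.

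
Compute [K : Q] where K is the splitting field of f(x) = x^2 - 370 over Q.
[K : Q] = 2

f(x) = x^2 - 370 factors as (x - √370)(x + √370). The splitting field is K = Q(√370). Since 370 is squarefree and > 1, it is not a perfect square, so x^2 - 370 is irreducible over Q and [Q(√370) : Q] = 2. Hence [K : Q] = 2.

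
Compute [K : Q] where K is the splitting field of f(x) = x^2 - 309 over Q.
[K : Q] = 2

f(x) = x^2 - 309 factors as (x - √309)(x + √309). The splitting field is K = Q(√309). Since 309 is squarefree and > 1, it is not a perfect square, so x^2 - 309 is irreducible over Q and [Q(√309) : Q] = 2. Hence [K : Q] = 2.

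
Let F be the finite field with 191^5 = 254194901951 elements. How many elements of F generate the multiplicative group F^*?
There are φ(254194901950) = 87516000000 primitive elements

F_q^* is cyclic of order q - 1 = 254194901950. A cyclic group of order m has exactly φ(m) generators. Here m = 254194901950 = 2 · 5^2 · 11 · 19 · 1871 · 13001, so the number of primitive elements is φ(254194901950) = 87516000000.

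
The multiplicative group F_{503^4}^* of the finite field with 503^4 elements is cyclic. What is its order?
|F_{503^4}^*| = 64013554080

F_{503^4} has 503^4 = 64013554081 elements; its multiplicative group consists of all nonzero elements, so |F_{503^4}^*| = 64013554081 - 1 = 64013554080. (It is cyclic since any finite subgroup of the multiplicative group of a field is cyclic.)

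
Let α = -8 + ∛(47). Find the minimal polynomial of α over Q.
m_α(x) = x^3 + 24x^2 + 192x + 465

Set β = α + 8 = ∛(47), so β^3 = 47. Then (α + 8)^3 - 47 = 0, i.e. α is a root of g(x) = (x + 8)^3 - 47 = x^3 + 24x^2 + 192x + 465. Since g(x) = h(x + 8) where h(x) = x^3 - 47, and h is irreducible over Q (because 47 is not a perfect cube, so h has no rational root, and a monic cubic with no rational root is irreducible), g is also irreducible (irreducibility is preserved under the substitution x → x + 8). Hence m_α(x) = x^3 + 24x^2 + 192x + 465.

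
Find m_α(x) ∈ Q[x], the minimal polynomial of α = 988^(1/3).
m_α(x) = x^3 - 988

α satisfies α^3 = 988, so x^3 - 988 annihilates α. By the rational root test, a rational root p/q (in lowest terms) of x^3 - 988 would satisfy p^3 = 988 q^3, forcing q = 1 and p^3 = 988; but 988 is not a perfect cube, contradiction. A monic cubic over Q with no rational root is irreducible (any nontrivial factorization would include a linear factor). Hence x^3 - 988 is the minimal polynomial of α, and in particular [Q(α):Q] = 3.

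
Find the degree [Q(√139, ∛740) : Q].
[Q(√139, ∛740) : Q] = 6

Let L = Q(√139, ∛740). Since Q(√139) ⊂ L and [Q(√139):Q] = 2, the tower law gives 2 | [L:Q]. Likewise Q(∛740) ⊂ L with [Q(∛740):Q] = 3 (because 740 is not a perfect cube), so 3 | [L:Q]. As gcd(2,3) = 1, [L:Q] is divisible by 6. Conversely L is generated over Q by √139 and ∛740, so [L:Q] ≤ 2·3 = 6. Therefore [Q(√139, ∛740) : Q] = 6.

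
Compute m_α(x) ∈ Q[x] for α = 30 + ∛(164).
m_α(x) = x^3 - 90x^2 + 2700x - 27164

Set β = α - 30 = ∛(164), so β^3 = 164. Then (α - 30)^3 - 164 = 0, i.e. α is a root of g(x) = (x - 30)^3 - 164 = x^3 - 90x^2 + 2700x - 27164. Since g(x) = h(x - 30) where h(x) = x^3 - 164, and h is irreducible over Q (because 164 is not a perfect cube, so h has no rational root, and a monic cubic with no rational root is irreducible), g is also irreducible (irreducibility is preserved under the substitution x → x - 30). Hence m_α(x) = x^3 - 90x^2 + 2700x - 27164.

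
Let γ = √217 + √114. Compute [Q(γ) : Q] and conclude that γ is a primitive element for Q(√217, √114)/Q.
[Q(γ) : Q] = 4 (equivalently, Q(γ) = Q(√217, √114))

Obviously Q(γ) ⊆ Q(√217, √114), and [Q(√217, √114):Q] = 4 (since 217, 114 are distinct squarefree integers > 1 with 24738 not a perfect square). To show equality we compute the minimal polynomial of γ. From γ = √217 + √114: γ^2 = 217 + 2√(24738) + 114 = 331 + 2√(24738), so γ^2 - 331 = 2√(24738); squaring, (γ^2 - 331)^2 = 4·24738, i.e. γ^4 - 662γ^2 + 109561 - 98952 = 0, i.e. γ^4 - 662γ^2 + 10609 = 0. So γ is a root of x^4 - 662x^2 + 10609. This polynomial is irreducible over Q: it has no rational root (each ±√217 ± √114 is irrational), and any factorization into two quadratics over Q would force √(24738) ∈ Q (pairing opposite roots) or √217, √114 ∈ Q (other pairings), all impossible. Hence [Q(γ):Q] = 4 = [Q(√217, √114):Q], so Q(γ) = Q(√217, √114).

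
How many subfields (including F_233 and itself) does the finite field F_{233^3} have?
F_{233^3} has 2 subfields

The subfields of F_{p^n} are exactly the fields F_{p^d} for d | n (each is the fixed field of the unique index-d subgroup of Gal(F_{p^n}/F_p) ≅ Z/nZ). The divisors of n = 3 are {1, 3}, giving 2 subfields: F_{233^1}, F_{233^3}.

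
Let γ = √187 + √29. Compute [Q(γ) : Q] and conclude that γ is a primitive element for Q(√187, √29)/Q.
[Q(γ) : Q] = 4 (equivalently, Q(γ) = Q(√187, √29))

Obviously Q(γ) ⊆ Q(√187, √29), and [Q(√187, √29):Q] = 4 (since 187, 29 are distinct squarefree integers > 1 with 5423 not a perfect square). To show equality we compute the minimal polynomial of γ. From γ = √187 + √29: γ^2 = 187 + 2√(5423) + 29 = 216 + 2√(5423), so γ^2 - 216 = 2√(5423); squaring, (γ^2 - 216)^2 = 4·5423, i.e. γ^4 - 432γ^2 + 46656 - 21692 = 0, i.e. γ^4 - 432γ^2 + 24964 = 0. So γ is a root of x^4 - 432x^2 + 24964. This polynomial is irreducible over Q: it has no rational root (each ±√187 ± √29 is irrational), and any factorization into two quadratics over Q would force √(5423) ∈ Q (pairing opposite roots) or √187, √29 ∈ Q (other pairings), all impossible. Hence [Q(γ):Q] = 4 = [Q(√187, √29):Q], so Q(γ) = Q(√187, √29).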